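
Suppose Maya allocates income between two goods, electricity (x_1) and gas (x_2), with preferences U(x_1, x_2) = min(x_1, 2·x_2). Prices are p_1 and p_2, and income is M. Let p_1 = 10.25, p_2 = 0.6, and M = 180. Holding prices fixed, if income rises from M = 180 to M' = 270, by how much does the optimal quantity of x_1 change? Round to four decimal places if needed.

Δx_1* = 8.5308

With perfect complements, no substitution: consume in ratio x_1:x_2 = 2:1.
Budget: p_1·x_1 + p_2·(1/2)·x_1 = M, so (2·p_1 + p_2)·x_1 = 2·M.
Demand: x_1*(p_1,p_2,M) = 2·M/(2·p_1 + p_2), x_2* = M/(2·p_1 + p_2).
Here 2·10.25 + 0.6 = 21.1, giving x_1* = 17.0616.
At M' = 270: x_1* = 25.5924. Change: 25.5924 − 17.0616 = 8.5308.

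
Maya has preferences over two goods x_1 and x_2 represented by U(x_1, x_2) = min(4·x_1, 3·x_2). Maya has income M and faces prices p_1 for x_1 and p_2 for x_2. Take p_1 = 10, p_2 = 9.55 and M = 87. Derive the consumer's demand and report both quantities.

With perfect complements, no substitution: consume in ratio x_1:x_2 = 3:4.
Budget: p_1·x_1 + p_2·(4/3)·x_1 = M, so (3·p_1 + 4·p_2)·x_1 = 3·M.
Demand: x_1*(p_1,p_2,M) = 3·M/(3·p_1 + 4·p_2), x_2* = 4·M/(3·p_1 + 4·p_2).
Here 3·10 + 4·9.55 = 68.2, giving x_1* = 3.827 and x_2* = 5.1026.

x_1* = 3.827, x_2* = 5.1026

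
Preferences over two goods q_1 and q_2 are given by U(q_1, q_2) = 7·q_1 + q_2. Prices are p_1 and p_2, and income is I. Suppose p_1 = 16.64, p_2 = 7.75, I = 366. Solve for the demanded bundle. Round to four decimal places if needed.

Linear utility — the consumer picks whichever good has higher MU/price: 7/16.64 = 0.4207 vs 1/7.75 = 0.129.
q_1 gives more utility per dollar, so spend all income on q_1: q_1* = I/p_1, q_2* = 0.
Numerically: q_1* = 21.9952, q_2* = 0.

q_1* = 21.9952, q_2* = 0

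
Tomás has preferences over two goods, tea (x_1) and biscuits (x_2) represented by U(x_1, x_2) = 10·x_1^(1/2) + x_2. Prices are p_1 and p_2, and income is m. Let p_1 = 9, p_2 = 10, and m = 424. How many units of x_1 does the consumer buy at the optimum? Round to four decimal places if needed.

Plugging in: x_1* = (5·10/9)² = 30.8642.

x_1* = 30.8642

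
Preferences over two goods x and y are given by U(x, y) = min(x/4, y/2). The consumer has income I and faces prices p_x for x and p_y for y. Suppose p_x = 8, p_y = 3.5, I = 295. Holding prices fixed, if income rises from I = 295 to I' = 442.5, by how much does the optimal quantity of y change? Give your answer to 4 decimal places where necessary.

Leontief preferences: the optimum is at the kink where x/4 = y/2, i.e. y = (1/2)·x.
Budget: p_x·x + p_y·(1/2)·x = I, so (4·p_x + 2·p_y)·x = 4·I.
Demand: x*(p_x,p_y,I) = 4·I/(4·p_x + 2·p_y), y* = 2·I/(4·p_x + 2·p_y).
Here 4·8 + 2·3.5 = 39, giving y* = 15.1282.
At I' = 442.5: y* = 22.6923. Change: 22.6923 − 15.1282 = 7.5641.

Δy* = 7.5641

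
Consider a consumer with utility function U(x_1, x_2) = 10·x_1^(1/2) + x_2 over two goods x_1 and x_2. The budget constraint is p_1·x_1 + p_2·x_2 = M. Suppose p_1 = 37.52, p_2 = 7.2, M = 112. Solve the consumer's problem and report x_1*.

x_1* = 0.9206

Set MRS = p_1/p_2: 5·x_1^(−1/2) = p_1/p_2.
Thus x_1* = (5·p_2/p_1)² — independent of M — with the rest of income spent on x_2.
Plugging in: x_1* = (5·7.2/37.52)² = 0.9206.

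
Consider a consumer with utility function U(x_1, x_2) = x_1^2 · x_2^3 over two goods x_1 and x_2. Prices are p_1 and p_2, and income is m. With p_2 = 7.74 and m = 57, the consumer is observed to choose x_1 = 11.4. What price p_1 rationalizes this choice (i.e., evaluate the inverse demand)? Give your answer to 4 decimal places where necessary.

Tangency: MRS = (2/3)·x_2/x_1 = p_1/p_2.
So 2·p_2·x_2 = 3·p_1·x_1; combined with the budget, a share 0.4 of income goes to x_1.
Demand: x_1*(p_1,p_2,m) = 0.4·m/p_1 and x_2* = 0.6·m/p_2.
Set x_1* = 11.4 in the demand function and solve for p_1: p_1 = 2.

p_1 = 2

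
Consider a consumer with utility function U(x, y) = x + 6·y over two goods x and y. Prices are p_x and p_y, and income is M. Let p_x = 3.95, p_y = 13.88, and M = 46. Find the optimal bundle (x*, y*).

Linear utility — the consumer picks whichever good has higher MU/price: 1/3.95 = 0.2532 vs 6/13.88 = 0.4323.
y gives more utility per dollar, so spend all income on y: y* = M/p_y, x* = 0.
Numerically: x* = 0, y* = 3.3141.

x* = 0, y* = 3.3141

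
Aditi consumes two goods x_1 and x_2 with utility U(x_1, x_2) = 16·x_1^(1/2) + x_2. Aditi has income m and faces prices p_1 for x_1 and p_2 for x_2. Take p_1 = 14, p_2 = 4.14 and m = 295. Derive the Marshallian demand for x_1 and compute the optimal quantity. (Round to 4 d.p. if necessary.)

x_1* = 5.5966

Set MRS = p_1/p_2: 8·x_1^(−1/2) = p_1/p_2.
Thus x_1* = (8·p_2/p_1)² — independent of m — with the rest of income spent on x_2.
Plugging in: x_1* = (8·4.14/14)² = 5.5966.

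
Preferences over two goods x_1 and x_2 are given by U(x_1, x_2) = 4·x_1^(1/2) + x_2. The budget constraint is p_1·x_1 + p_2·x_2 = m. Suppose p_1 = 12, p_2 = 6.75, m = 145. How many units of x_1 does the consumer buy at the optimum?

Solve: √x_1 = 2·p_2/p_1, so x_1*(p_1,p_2) = (2·p_2/p_1)², and x_2* = (m − p_1·x_1*)/p_2.
Plugging in: x_1* = (2·6.75/12)² = 1.2656.

x_1* = 1.2656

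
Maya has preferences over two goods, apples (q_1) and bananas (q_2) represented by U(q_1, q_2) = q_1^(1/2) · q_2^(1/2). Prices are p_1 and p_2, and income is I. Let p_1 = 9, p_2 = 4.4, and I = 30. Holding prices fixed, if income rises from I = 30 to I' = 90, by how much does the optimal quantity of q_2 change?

The MRS is q_2/q_1. Set MRS = p_1/p_2.
So 0.5·p_2·q_2 = 0.5·p_1·q_1; combined with the budget, a share 0.5 of income goes to q_1.
Demand: q_1*(p_1,p_2,I) = 0.5·I/p_1 and q_2* = 0.5·I/p_2.
At p_1=9, p_2=4.4, I=30: q_2* = 0.5·30/4.4 = 3.4091.
At I' = 90: q_2* = 10.2273. Change: 10.2273 − 3.4091 = 6.8182.

Δq_2* = 6.8182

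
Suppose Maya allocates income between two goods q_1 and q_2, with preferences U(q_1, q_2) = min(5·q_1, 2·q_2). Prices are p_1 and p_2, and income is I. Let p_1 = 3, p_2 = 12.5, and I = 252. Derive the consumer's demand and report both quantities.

q_1* = 7.3577, q_2* = 18.3942

Leontief preferences: the optimum is at the kink where q_1/2 = q_2/5, i.e. q_2 = (5/2)·q_1.
Budget: p_1·q_1 + p_2·(5/2)·q_1 = I, so (2·p_1 + 5·p_2)·q_1 = 2·I.
Demand: q_1*(p_1,p_2,I) = 2·I/(2·p_1 + 5·p_2), q_2* = 5·I/(2·p_1 + 5·p_2).
Here 2·3 + 5·12.5 = 68.5, giving q_1* = 7.3577 and q_2* = 18.3942.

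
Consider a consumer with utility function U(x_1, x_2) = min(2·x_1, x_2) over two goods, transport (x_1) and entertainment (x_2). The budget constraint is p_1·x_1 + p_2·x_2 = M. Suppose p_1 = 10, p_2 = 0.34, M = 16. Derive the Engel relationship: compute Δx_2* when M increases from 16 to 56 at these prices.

With perfect complements, no substitution: consume in ratio x_1:x_2 = 1:2.
Budget: p_1·x_1 + p_2·2·x_1 = M, so (p_1 + 2·p_2)·x_1 = M.
Demand: x_1*(p_1,p_2,M) = M/(p_1 + 2·p_2), x_2* = 2·M/(p_1 + 2·p_2).
Here 10 + 2·0.34 = 10.68, giving x_2* = 2.9963.
At M' = 56: x_2* = 10.4869. Change: 10.4869 − 2.9963 = 7.4906.

Δx_2* = 7.4906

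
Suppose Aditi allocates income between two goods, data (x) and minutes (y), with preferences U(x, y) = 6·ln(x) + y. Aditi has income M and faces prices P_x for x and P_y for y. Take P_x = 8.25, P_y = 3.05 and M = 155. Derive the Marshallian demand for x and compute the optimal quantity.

x* = 2.2182

MU_x = 6/x, MU_y = 1. Tangency: 6/x = P_x/P_y.
So x*(P_x,P_y) = 6·P_y/P_x, independent of income; and y* = (M − 6·P_y)/P_y.
At the given prices: x* = 6·3.05/8.25 = 2.2182.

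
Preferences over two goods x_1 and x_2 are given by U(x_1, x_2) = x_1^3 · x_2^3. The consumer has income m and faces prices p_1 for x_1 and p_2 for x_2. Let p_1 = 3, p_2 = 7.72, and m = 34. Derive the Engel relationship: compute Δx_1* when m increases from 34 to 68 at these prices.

Δx_1* = 5.6667

Tangency: MRS = x_2/x_1 = p_1/p_2.
Rearranging, p_2·x_2 = p_1·x_1. Substituting into the budget gives p_1·x_1·(1 + 1) = m.
Demand: x_1*(p_1,p_2,m) = 0.5·m/p_1 and x_2* = 0.5·m/p_2.
At p_1=3, p_2=7.72, m=34: x_1* = 0.5·34/3 = 5.6667.
At m' = 68: x_1* = 11.3333. Change: 11.3333 − 5.6667 = 5.6667.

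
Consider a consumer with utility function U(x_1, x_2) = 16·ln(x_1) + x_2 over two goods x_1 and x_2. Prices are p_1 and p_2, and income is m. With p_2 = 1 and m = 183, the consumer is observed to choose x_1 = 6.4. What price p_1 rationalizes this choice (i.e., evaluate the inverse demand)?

p_1 = 2.5

MU_x_1 = 16/x_1, MU_x_2 = 1. Tangency: 16/x_1 = p_1/p_2.
So x_1*(p_1,p_2) = 16·p_2/p_1, independent of income; and x_2* = (m − 16·p_2)/p_2.
Set x_1* = 6.4 in the demand function and solve for p_1: p_1 = 2.5.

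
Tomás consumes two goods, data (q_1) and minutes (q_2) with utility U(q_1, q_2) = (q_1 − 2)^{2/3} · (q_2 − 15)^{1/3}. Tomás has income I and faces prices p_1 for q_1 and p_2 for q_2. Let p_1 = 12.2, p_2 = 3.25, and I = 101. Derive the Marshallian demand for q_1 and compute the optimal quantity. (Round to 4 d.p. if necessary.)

Substituting into the budget: q_1* = 2 + 2/3·(I − 2·p_1 − 15·p_2)/p_1, and q_2* = 15 + 1/3·(…)/p_2.
Discretionary income = 101 − 2·12.2 − 15·3.25 = 27.85; q_1* = 2 + 2/3·27.85/12.2 = 3.5219.

q_1* = 3.5219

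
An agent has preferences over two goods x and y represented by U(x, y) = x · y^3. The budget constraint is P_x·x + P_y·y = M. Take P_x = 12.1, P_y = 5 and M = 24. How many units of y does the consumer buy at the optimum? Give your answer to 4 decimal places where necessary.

Demand: x*(P_x,P_y,M) = 0.25·M/P_x and y* = 0.75·M/P_y.
At P_x=12.1, P_y=5, M=24: y* = 0.75·24/5 = 3.6.

y* = 3.6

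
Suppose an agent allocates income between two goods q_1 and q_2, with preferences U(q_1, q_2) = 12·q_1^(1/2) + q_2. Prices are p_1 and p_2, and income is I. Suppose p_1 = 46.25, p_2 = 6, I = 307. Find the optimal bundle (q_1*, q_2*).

q_1* = 0.6059, q_2* = 46.4964

MU_q_1 = 6/√q_1, MU_q_2 = 1. Tangency: 6/√q_1 = p_1/p_2.
Thus q_1* = (6·p_2/p_1)² — independent of I — with the rest of income spent on q_2.
Plugging in: q_1* = (6·6/46.25)² = 0.6059, q_2* = 46.4964.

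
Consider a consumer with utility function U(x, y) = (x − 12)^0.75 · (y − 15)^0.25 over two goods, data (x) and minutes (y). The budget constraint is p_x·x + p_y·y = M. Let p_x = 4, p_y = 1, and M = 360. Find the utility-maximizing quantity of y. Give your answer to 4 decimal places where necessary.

y* = 89.25

Let x' = x−12, y' = y−15. MRS = 3·y'/x' = p_x/p_y.
After buying the subsistence bundle (12, 15), a share 0.75 of the remaining income goes to x: x* = 12 + 0.75·(M − 12p_x − 15p_y)/p_x.
Discretionary income = 360 − 12·4 − 15·1 = 297; y* = 15 + 0.25·297/1 = 89.25.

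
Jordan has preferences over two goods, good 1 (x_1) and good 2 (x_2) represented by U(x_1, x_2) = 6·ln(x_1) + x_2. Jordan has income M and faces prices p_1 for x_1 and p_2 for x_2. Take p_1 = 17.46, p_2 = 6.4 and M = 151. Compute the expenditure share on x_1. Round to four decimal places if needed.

share on x_1 = 0.2543

At the given prices: x_1* = 6·6.4/17.46 = 2.1993, and x_2* = 17.5938.
Expenditure on x_1: 17.46·2.1993 = 38.4; share = 0.2543.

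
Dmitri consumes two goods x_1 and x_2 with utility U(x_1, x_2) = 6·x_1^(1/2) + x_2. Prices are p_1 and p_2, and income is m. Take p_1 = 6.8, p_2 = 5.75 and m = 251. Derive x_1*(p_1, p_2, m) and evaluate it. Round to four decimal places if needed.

x_1* = 6.4352

Plugging in: x_1* = (3·5.75/6.8)² = 6.4352.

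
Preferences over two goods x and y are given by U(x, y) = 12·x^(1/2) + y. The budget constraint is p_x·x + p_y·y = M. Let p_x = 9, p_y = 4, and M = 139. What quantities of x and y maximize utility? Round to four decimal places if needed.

x* = 7.1111, y* = 18.75

Utility is quasi-linear in y; the FOC for x is 6/√x = p_x/p_y.
Solve: √x = 6·p_y/p_x, so x*(p_x,p_y) = (6·p_y/p_x)², and y* = (M − p_x·x*)/p_y.
Plugging in: x* = (6·4/9)² = 7.1111, y* = 18.75.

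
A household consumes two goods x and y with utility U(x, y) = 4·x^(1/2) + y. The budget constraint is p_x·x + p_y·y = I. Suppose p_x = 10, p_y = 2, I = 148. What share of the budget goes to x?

share on x = 0.0108

Set MRS = p_x/p_y: 2·x^(−1/2) = p_x/p_y.
Thus x* = (2·p_y/p_x)² — independent of I — with the rest of income spent on y.
Plugging in: x* = (2·2/10)² = 0.16, y* = 73.2.
Expenditure on x: 10·0.16 = 1.6; share = 0.0108.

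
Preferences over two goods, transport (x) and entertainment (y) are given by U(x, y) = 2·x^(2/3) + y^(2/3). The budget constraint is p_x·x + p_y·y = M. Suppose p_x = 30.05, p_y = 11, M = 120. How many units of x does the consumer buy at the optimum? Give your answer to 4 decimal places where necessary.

Numerically y/x = 2.548387, so x* = 120/(30.05 + 11·2.548387) = 2.066.

x* = 2.066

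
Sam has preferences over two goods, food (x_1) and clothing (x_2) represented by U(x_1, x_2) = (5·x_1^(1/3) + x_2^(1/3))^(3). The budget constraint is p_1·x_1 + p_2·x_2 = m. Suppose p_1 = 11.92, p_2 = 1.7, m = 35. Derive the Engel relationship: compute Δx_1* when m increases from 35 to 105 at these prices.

Δx_1* = 4.748

From the CES first-order condition, 5·(x_2/x_1)^(2/3) = p_1/p_2.
Solve for the ratio: x_2/x_1 = [(1/5)·p_1/p_2]^(1.5).
Substitute x_2 = (x_2/x_1)·x_1 into the budget: x_1* = m/(p_1 + p_2·(x_2/x_1)).
Numerically x_2/x_1 = 1.66068, so x_1* = 35/(11.92 + 1.7·1.66068) = 2.374.
At m' = 105: x_1* = 7.1219. Change: 7.1219 − 2.374 = 4.748.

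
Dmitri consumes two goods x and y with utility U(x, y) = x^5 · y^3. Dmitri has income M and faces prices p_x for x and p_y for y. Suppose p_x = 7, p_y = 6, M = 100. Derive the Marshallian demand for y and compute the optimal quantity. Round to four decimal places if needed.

Tangency: MRS = (5/3)·y/x = p_x/p_y.
Rearranging, p_y·y = (3/5)·p_x·x. Substituting into the budget gives p_x·x·(1 + (3/5)) = M.
Demand: x*(p_x,p_y,M) = 0.625·M/p_x and y* = 0.375·M/p_y.
At p_x=7, p_y=6, M=100: y* = 0.375·100/6 = 6.25.

y* = 6.25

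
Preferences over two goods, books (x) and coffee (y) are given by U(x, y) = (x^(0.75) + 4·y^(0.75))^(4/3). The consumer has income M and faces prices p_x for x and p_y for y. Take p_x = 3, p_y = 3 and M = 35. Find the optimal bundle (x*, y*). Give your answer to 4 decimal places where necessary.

MU_x ∝ x^(-0.25), MU_y ∝ 4·y^(-0.25), so MRS = (1/4)·(y/x)^(0.25) = p_x/p_y.
Solve for the ratio: y/x = [4·p_x/p_y]^(4).
With the ratio pinned down, the budget gives x* = M/(p_x + p_y·(y/x)) and y* = (y/x)·x*.
Numerically y/x = 256, so x* = 35/(3 + 3·256) = 0.0454 and y* = 256·0.0454 = 11.6213.

x* = 0.0454, y* = 11.6213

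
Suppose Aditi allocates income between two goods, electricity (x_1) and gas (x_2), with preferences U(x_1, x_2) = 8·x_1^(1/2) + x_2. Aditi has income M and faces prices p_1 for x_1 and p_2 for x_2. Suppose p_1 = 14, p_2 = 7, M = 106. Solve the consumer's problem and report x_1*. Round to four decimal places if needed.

x_1* = 4

MU_x_1 = 4/√x_1, MU_x_2 = 1. Tangency: 4/√x_1 = p_1/p_2.
Solve: √x_1 = 4·p_2/p_1, so x_1*(p_1,p_2) = (4·p_2/p_1)², and x_2* = (M − p_1·x_1*)/p_2.
Plugging in: x_1* = (4·7/14)² = 4.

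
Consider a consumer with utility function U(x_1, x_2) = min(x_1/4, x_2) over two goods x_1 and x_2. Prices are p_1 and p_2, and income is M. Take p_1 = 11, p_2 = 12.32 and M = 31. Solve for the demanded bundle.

x_1* = 2.2017, x_2* = 0.5504

Leontief preferences: the optimum is at the kink where x_1/4 = x_2/1, i.e. x_2 = (1/4)·x_1.
Budget: p_1·x_1 + p_2·(1/4)·x_1 = M, so (4·p_1 + p_2)·x_1 = 4·M.
Demand: x_1*(p_1,p_2,M) = 4·M/(4·p_1 + p_2), x_2* = M/(4·p_1 + p_2).
Here 4·11 + 12.32 = 56.32, giving x_1* = 2.2017 and x_2* = 0.5504.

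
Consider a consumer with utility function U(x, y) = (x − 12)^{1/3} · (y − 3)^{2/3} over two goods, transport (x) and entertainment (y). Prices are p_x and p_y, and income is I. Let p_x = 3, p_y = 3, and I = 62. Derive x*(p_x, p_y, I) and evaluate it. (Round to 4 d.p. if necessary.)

x* = 13.8889

Let x' = x−12, y' = y−3. MRS = (1/2)·y'/x' = p_x/p_y.
After buying the subsistence bundle (12, 3), a share 1/3 of the remaining income goes to x: x* = 12 + 1/3·(I − 12p_x − 3p_y)/p_x.
Discretionary income = 62 − 12·3 − 3·3 = 17; x* = 12 + 1/3·17/3 = 13.8889.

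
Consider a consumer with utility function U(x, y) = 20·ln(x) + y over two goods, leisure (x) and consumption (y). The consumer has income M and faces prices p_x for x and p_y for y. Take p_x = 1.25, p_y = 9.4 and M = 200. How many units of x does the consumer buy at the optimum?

Set MRS = p_x/p_y: (20/x)/1 = p_x/p_y.
So x*(p_x,p_y) = 20·p_y/p_x, independent of income; and y* = (M − 20·p_y)/p_y.
At the given prices: x* = 20·9.4/1.25 = 150.4.

x* = 150.4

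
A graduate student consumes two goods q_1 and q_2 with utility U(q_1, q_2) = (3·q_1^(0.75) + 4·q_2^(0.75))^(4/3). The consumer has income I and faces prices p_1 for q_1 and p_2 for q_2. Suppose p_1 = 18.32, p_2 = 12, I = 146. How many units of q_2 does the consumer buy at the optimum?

q_2* = 11.1731

Numerically q_2/q_1 = 17.16848, so q_1* = 146/(18.32 + 12·17.16848) = 0.6508 and q_2* = 17.16848·0.6508 = 11.1731.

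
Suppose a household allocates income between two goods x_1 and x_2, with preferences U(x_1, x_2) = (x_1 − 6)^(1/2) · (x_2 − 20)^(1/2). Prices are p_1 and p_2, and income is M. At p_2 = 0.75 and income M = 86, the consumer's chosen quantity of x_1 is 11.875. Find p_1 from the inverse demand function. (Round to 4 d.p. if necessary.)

p_1 = 4

MRS = (x_2−20)/(x_1−6). Tangency with p_1/p_2 gives x_2−20 = (p_1/p_2)·(x_1−6).
After buying the subsistence bundle (6, 20), a share 0.5 of the remaining income goes to x_1: x_1* = 6 + 0.5·(M − 6p_1 − 20p_2)/p_1.
Set x_1* = 11.875 in the demand function and solve for p_1: p_1 = 4.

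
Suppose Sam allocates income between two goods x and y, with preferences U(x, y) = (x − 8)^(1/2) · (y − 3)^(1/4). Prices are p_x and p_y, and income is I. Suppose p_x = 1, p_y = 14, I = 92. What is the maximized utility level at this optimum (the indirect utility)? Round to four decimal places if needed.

Discretionary income = 92 − 8·1 − 3·14 = 42; x* = 8 + 2/3·42/1 = 36; y* = 3 + 1/3·42/14 = 4.
Utility at the optimum: U(36, 4) = 5.2915.

V = 5.2915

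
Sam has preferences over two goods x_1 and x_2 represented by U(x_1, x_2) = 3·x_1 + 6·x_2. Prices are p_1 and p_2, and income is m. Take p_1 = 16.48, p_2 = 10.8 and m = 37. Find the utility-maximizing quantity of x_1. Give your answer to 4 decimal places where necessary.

Linear utility — the consumer picks whichever good has higher MU/price: 3/16.48 = 0.182 vs 6/10.8 = 0.5556.
x_2 gives more utility per dollar, so spend all income on x_2: x_2* = m/p_2, x_1* = 0.
Numerically: x_1* = 0, x_2* = 3.4259.

x_1* = 0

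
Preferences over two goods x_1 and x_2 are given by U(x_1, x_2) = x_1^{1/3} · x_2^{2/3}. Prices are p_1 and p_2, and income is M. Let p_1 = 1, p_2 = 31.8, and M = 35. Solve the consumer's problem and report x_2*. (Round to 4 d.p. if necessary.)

MU_x_1/MU_x_2 = (1/3·x_2)/(2/3·x_1); tangency sets this equal to p_1/p_2.
Rearranging, p_2·x_2 = 2·p_1·x_1. Substituting into the budget gives p_1·x_1·(1 + 2) = M.
Demand: x_1*(p_1,p_2,M) = 1/3·M/p_1 and x_2* = 2/3·M/p_2.
At p_1=1, p_2=31.8, M=35: x_2* = 2/3·35/31.8 = 0.7338.

x_2* = 0.7338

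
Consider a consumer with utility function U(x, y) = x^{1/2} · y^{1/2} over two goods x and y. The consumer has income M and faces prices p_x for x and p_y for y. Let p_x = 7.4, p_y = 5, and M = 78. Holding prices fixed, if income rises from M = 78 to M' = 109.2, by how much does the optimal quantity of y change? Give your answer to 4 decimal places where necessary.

Δy* = 3.12

At p_x=7.4, p_y=5, M=78: y* = 0.5·78/5 = 7.8.
At M' = 109.2: y* = 10.92. Change: 10.92 − 7.8 = 3.12.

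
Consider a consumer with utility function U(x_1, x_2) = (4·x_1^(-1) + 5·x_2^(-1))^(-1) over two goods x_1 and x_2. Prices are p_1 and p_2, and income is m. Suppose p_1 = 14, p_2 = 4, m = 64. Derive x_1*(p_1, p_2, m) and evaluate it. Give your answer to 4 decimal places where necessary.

x_1* = 2.8614

MU_x_1 ∝ 4·x_1^(-2), MU_x_2 ∝ 5·x_2^(-2), so MRS = (4/5)·(x_2/x_1)^(2) = p_1/p_2.
Hence x_2/x_1 = ((5/4)·p_1/p_2)^(1/(2)), i.e. raised to the 0.5 power.
Substitute x_2 = (x_2/x_1)·x_1 into the budget: x_1* = m/(p_1 + p_2·(x_2/x_1)).
Numerically x_2/x_1 = 2.09165, so x_1* = 64/(14 + 4·2.09165) = 2.8614.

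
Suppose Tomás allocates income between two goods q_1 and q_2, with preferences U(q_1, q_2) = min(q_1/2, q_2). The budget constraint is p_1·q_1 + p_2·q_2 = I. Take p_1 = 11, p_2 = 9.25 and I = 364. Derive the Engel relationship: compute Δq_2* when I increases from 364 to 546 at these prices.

Leontief preferences: the optimum is at the kink where q_1/2 = q_2/1, i.e. q_2 = (1/2)·q_1.
Budget: p_1·q_1 + p_2·(1/2)·q_1 = I, so (2·p_1 + p_2)·q_1 = 2·I.
Demand: q_1*(p_1,p_2,I) = 2·I/(2·p_1 + p_2), q_2* = I/(2·p_1 + p_2).
Here 2·11 + 9.25 = 31.25, giving q_2* = 11.648.
At I' = 546: q_2* = 17.472. Change: 17.472 − 11.648 = 5.824.

Δq_2* = 5.824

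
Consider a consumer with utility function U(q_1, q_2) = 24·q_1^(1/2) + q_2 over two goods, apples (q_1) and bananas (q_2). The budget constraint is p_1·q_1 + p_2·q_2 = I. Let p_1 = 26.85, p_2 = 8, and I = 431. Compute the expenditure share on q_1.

share on q_1 = 0.7964

MU_q_1 = 12/√q_1, MU_q_2 = 1. Tangency: 12/√q_1 = p_1/p_2.
Thus q_1* = (12·p_2/p_1)² — independent of I — with the rest of income spent on q_2.
Plugging in: q_1* = (12·8/26.85)² = 12.7836, q_2* = 10.97.
Expenditure on q_1: 26.85·12.7836 = 343.2402; share = 0.7964.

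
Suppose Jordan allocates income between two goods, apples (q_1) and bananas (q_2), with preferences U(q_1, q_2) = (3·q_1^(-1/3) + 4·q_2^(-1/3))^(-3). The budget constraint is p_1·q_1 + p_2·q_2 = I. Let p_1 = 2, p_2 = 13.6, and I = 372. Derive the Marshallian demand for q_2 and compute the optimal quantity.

q_2* = 18.2465

From the CES first-order condition, (3/4)·(q_2/q_1)^(4/3) = p_1/p_2.
Solve for the ratio: q_2/q_1 = [(4/3)·p_1/p_2]^(0.75).
Substitute q_2 = (q_2/q_1)·q_1 into the budget: q_1* = I/(p_1 + p_2·(q_2/q_1)).
Numerically q_2/q_1 = 0.294661, so q_1* = 372/(2 + 13.6·0.294661) = 61.9238 and q_2* = 0.294661·61.9238 = 18.2465.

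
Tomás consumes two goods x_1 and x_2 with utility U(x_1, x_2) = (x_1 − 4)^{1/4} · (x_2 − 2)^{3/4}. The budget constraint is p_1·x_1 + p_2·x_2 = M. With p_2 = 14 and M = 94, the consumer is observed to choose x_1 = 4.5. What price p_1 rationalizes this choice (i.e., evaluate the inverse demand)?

p_1 = 11

MRS = (1/3)·(x_2−2)/(x_1−4). Tangency with p_1/p_2 gives x_2−2 = 3·(p_1/p_2)·(x_1−4).
Substituting into the budget: x_1* = 4 + 0.25·(M − 4·p_1 − 2·p_2)/p_1, and x_2* = 2 + 0.75·(…)/p_2.
Set x_1* = 4.5 in the demand function and solve for p_1: p_1 = 11.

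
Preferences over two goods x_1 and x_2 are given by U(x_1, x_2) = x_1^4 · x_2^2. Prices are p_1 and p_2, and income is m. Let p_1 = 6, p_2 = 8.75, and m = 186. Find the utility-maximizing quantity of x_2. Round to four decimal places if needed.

x_2* = 7.0857

The MRS is 2·x_2/x_1. Set MRS = p_1/p_2.
Rearranging, p_2·x_2 = (1/2)·p_1·x_1. Substituting into the budget gives p_1·x_1·(1 + (1/2)) = m.
Demand: x_1*(p_1,p_2,m) = 2/3·m/p_1 and x_2* = 1/3·m/p_2.
At p_1=6, p_2=8.75, m=186: x_2* = 1/3·186/8.75 = 7.0857.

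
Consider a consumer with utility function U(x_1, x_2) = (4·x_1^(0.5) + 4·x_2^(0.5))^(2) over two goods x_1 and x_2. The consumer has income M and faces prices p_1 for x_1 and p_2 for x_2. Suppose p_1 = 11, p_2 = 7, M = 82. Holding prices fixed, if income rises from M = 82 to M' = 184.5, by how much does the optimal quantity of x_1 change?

From the CES first-order condition, (x_2/x_1)^(0.5) = p_1/p_2.
Hence x_2/x_1 = (p_1/p_2)^(1/(0.5)), i.e. raised to the 2 power.
Substitute x_2 = (x_2/x_1)·x_1 into the budget: x_1* = M/(p_1 + p_2·(x_2/x_1)).
Numerically x_2/x_1 = 2.469388, so x_1* = 82/(11 + 7·2.469388) = 2.899.
At M' = 184.5: x_1* = 6.5227. Change: 6.5227 − 2.899 = 3.6237.

Δx_1* = 3.6237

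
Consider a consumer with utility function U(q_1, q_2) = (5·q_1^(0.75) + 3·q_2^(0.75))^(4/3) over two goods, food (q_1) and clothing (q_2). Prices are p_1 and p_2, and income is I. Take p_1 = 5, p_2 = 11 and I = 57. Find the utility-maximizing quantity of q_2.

With the ratio pinned down, the budget gives q_1* = I/(p_1 + p_2·(q_2/q_1)) and q_2* = (q_2/q_1)·q_1*.
Numerically q_2/q_1 = 0.005532, so q_1* = 57/(5 + 11·0.005532) = 11.2629 and q_2* = 0.005532·11.2629 = 0.0623.

q_2* = 0.0623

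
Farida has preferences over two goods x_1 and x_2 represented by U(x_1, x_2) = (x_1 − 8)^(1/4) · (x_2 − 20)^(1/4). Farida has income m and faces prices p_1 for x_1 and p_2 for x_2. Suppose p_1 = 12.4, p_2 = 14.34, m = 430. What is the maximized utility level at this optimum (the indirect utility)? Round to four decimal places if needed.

V = 1.2845

Let x_1' = x_1−8, x_2' = x_2−20. MRS = x_2'/x_1' = p_1/p_2.
Substituting into the budget: x_1* = 8 + 0.5·(m − 8·p_1 − 20·p_2)/p_1, and x_2* = 20 + 0.5·(…)/p_2.
Discretionary income = 430 − 8·12.4 − 20·14.34 = 44; x_1* = 8 + 0.5·44/12.4 = 9.7742; x_2* = 20 + 0.5·44/14.34 = 21.5342.
Utility at the optimum: U(9.7742, 21.5342) = 1.2845.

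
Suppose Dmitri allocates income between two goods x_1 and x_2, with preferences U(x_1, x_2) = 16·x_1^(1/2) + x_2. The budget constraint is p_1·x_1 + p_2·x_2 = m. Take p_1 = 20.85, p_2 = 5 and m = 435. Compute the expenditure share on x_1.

Solve: √x_1 = 8·p_2/p_1, so x_1*(p_1,p_2) = (8·p_2/p_1)², and x_2* = (m − p_1·x_1*)/p_2.
Plugging in: x_1* = (8·5/20.85)² = 3.6805, x_2* = 71.6523.
Expenditure on x_1: 20.85·3.6805 = 76.7386; share = 0.1764.

share on x_1 = 0.1764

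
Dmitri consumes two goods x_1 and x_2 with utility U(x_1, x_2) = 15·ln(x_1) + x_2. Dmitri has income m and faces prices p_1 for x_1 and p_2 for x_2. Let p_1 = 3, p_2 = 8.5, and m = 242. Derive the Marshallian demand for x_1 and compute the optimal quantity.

x_1* = 42.5

MU_x_1 = 15/x_1, MU_x_2 = 1. Tangency: 15/x_1 = p_1/p_2.
So x_1*(p_1,p_2) = 15·p_2/p_1, independent of income; and x_2* = (m − 15·p_2)/p_2.
At the given prices: x_1* = 15·8.5/3 = 42.5.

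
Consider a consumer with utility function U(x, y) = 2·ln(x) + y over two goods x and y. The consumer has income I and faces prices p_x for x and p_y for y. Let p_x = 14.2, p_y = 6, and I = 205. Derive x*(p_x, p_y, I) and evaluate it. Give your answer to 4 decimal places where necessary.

x* = 0.8451

Set MRS = p_x/p_y: (2/x)/1 = p_x/p_y.
So x*(p_x,p_y) = 2·p_y/p_x, independent of income; and y* = (I − 2·p_y)/p_y.
At the given prices: x* = 2·6/14.2 = 0.8451.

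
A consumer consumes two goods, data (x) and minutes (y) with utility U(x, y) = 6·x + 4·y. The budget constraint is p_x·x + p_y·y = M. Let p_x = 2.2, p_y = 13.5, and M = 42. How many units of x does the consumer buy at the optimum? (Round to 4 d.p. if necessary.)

x* = 19.0909

x gives more utility per dollar, so spend all income on x: x* = M/p_x, y* = 0.
Numerically: x* = 19.0909, y* = 0.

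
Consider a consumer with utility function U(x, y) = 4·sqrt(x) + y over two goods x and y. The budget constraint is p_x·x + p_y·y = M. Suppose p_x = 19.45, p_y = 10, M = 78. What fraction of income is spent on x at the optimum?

Set MRS = p_x/p_y: 2·x^(−1/2) = p_x/p_y.
Solve: √x = 2·p_y/p_x, so x*(p_x,p_y) = (2·p_y/p_x)², and y* = (M − p_x·x*)/p_y.
Plugging in: x* = (2·10/19.45)² = 1.0574, y* = 5.7434.
Expenditure on x: 19.45·1.0574 = 20.5656; share = 0.2637.

share on x = 0.2637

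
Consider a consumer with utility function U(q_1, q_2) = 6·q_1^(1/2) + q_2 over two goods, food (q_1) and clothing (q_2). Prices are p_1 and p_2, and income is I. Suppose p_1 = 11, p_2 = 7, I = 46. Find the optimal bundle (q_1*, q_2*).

MU_q_1 = 3/√q_1, MU_q_2 = 1. Tangency: 3/√q_1 = p_1/p_2.
Solve: √q_1 = 3·p_2/p_1, so q_1*(p_1,p_2) = (3·p_2/p_1)², and q_2* = (I − p_1·q_1*)/p_2.
Plugging in: q_1* = (3·7/11)² = 3.6446, q_2* = 0.8442.

q_1* = 3.6446, q_2* = 0.8442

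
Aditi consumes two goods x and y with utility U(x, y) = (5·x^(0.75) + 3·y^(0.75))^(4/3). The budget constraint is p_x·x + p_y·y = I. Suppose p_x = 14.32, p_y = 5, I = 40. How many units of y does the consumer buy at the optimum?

MRS = MU_x/MU_y = (5/3)·(y/x)^(0.25). Set equal to p_x/p_y.
Solve for the ratio: y/x = [(3/5)·p_x/p_y]^(4).
With the ratio pinned down, the budget gives x* = I/(p_x + p_y·(y/x)) and y* = (y/x)·x*.
Numerically y/x = 8.71961, so x* = 40/(14.32 + 5·8.71961) = 0.6906 and y* = 8.71961·0.6906 = 6.022.

y* = 6.022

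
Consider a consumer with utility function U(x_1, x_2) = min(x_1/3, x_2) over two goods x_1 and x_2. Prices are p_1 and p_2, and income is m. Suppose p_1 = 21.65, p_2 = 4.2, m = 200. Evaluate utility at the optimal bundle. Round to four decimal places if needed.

Here 3·21.65 + 4.2 = 69.15, giving x_1* = 8.6768 and x_2* = 2.8923.
Utility at the optimum: U(8.6768, 2.8923) = 2.8923.

V = 2.8923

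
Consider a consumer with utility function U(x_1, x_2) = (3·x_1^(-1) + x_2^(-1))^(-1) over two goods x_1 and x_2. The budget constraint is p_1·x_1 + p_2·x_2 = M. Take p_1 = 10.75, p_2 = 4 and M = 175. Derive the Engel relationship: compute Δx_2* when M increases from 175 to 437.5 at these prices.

Δx_2* = 17.0923

MU_x_1 ∝ 3·x_1^(-2), MU_x_2 ∝ x_2^(-2), so MRS = 3·(x_2/x_1)^(2) = p_1/p_2.
Hence x_2/x_1 = ((1/3)·p_1/p_2)^(1/(2)), i.e. raised to the 0.5 power.
With the ratio pinned down, the budget gives x_1* = M/(p_1 + p_2·(x_2/x_1)) and x_2* = (x_2/x_1)·x_1*.
Numerically x_2/x_1 = 0.946485, so x_1* = 175/(10.75 + 4·0.946485) = 12.0391 and x_2* = 0.946485·12.0391 = 11.3948.
At M' = 437.5: x_2* = 28.4871. Change: 28.4871 − 11.3948 = 17.0923.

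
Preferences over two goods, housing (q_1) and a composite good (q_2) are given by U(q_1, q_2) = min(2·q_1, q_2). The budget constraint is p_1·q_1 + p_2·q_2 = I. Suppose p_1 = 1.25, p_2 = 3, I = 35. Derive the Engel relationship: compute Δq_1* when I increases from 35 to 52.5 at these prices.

With perfect complements, no substitution: consume in ratio q_1:q_2 = 1:2.
Budget: p_1·q_1 + p_2·2·q_1 = I, so (p_1 + 2·p_2)·q_1 = I.
Demand: q_1*(p_1,p_2,I) = I/(p_1 + 2·p_2), q_2* = 2·I/(p_1 + 2·p_2).
Here 1.25 + 2·3 = 7.25, giving q_1* = 4.8276.
At I' = 52.5: q_1* = 7.2414. Change: 7.2414 − 4.8276 = 2.4138.

Δq_1* = 2.4138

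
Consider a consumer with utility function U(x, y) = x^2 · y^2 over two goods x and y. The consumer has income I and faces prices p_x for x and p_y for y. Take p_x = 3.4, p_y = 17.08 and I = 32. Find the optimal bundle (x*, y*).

Tangency: MRS = y/x = p_x/p_y.
So 2·p_y·y = 2·p_x·x; combined with the budget, a share 0.5 of income goes to x.
Demand: x*(p_x,p_y,I) = 0.5·I/p_x and y* = 0.5·I/p_y.
At p_x=3.4, p_y=17.08, I=32: x* = 0.5·32/3.4 = 4.7059, y* = 0.9368.

x* = 4.7059, y* = 0.9368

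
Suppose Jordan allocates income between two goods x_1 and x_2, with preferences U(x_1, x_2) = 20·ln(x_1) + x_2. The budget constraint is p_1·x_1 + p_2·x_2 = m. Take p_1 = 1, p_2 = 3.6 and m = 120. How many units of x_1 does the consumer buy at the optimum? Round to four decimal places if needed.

So x_1*(p_1,p_2) = 20·p_2/p_1, independent of income; and x_2* = (m − 20·p_2)/p_2.
At the given prices: x_1* = 20·3.6/1 = 72.

x_1* = 72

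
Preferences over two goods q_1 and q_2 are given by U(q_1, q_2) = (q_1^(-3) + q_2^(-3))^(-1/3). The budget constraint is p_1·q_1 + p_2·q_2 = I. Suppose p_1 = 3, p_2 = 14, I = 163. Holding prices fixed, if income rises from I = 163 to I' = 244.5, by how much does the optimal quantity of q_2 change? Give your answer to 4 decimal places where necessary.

From the CES first-order condition, (q_2/q_1)^(4) = p_1/p_2.
Hence q_2/q_1 = (p_1/p_2)^(1/(4)), i.e. raised to the 0.25 power.
With the ratio pinned down, the budget gives q_1* = I/(p_1 + p_2·(q_2/q_1)) and q_2* = (q_2/q_1)·q_1*.
Numerically q_2/q_1 = 0.680375, so q_1* = 163/(3 + 14·0.680375) = 13.0137 and q_2* = 0.680375·13.0137 = 8.8542.
At I' = 244.5: q_2* = 13.2813. Change: 13.2813 − 8.8542 = 4.4271.

Δq_2* = 4.4271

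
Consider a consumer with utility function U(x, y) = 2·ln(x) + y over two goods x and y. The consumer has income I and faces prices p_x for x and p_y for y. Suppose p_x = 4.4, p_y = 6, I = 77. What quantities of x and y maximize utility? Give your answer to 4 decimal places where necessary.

MU_x = 2/x, MU_y = 1. Tangency: 2/x = p_x/p_y.
So x*(p_x,p_y) = 2·p_y/p_x, independent of income; and y* = (I − 2·p_y)/p_y.
At the given prices: x* = 2·6/4.4 = 2.7273, and y* = 10.8333.

x* = 2.7273, y* = 10.8333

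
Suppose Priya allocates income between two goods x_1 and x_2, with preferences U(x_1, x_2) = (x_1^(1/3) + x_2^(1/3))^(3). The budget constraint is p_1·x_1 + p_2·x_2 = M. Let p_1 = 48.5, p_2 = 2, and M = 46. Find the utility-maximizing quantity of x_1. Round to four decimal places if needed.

From the CES first-order condition, (x_2/x_1)^(2/3) = p_1/p_2.
Solve for the ratio: x_2/x_1 = [p_1/p_2]^(1.5).
With the ratio pinned down, the budget gives x_1* = M/(p_1 + p_2·(x_2/x_1)) and x_2* = (x_2/x_1)·x_1*.
Numerically x_2/x_1 = 119.417401, so x_1* = 46/(48.5 + 2·119.417401) = 0.1601.

x_1* = 0.1601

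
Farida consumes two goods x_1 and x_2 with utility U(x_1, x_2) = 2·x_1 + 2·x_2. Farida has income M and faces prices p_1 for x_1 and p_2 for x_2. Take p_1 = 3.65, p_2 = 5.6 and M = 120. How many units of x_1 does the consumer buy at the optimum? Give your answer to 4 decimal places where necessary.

Linear utility — the consumer picks whichever good has higher MU/price: 2/3.65 = 0.5479 vs 2/5.6 = 0.3571.
x_1 gives more utility per dollar, so spend all income on x_1: x_1* = M/p_1, x_2* = 0.
Numerically: x_1* = 32.8767, x_2* = 0.

x_1* = 32.8767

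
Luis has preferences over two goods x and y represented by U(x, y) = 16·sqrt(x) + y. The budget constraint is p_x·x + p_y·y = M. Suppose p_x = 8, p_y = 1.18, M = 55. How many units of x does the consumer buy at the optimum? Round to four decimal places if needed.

Utility is quasi-linear in y; the FOC for x is 8/√x = p_x/p_y.
Solve: √x = 8·p_y/p_x, so x*(p_x,p_y) = (8·p_y/p_x)², and y* = (M − p_x·x*)/p_y.
Plugging in: x* = (8·1.18/8)² = 1.3924.

x* = 1.3924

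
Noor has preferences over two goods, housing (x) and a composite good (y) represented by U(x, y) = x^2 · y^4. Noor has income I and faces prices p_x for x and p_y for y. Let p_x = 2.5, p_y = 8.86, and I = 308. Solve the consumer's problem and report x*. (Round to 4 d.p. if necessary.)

The MRS is (1/2)·y/x. Set MRS = p_x/p_y.
Rearranging, p_y·y = 2·p_x·x. Substituting into the budget gives p_x·x·(1 + 2) = I.
Demand: x*(p_x,p_y,I) = 1/3·I/p_x and y* = 2/3·I/p_y.
At p_x=2.5, p_y=8.86, I=308: x* = 1/3·308/2.5 = 41.0667.

x* = 41.0667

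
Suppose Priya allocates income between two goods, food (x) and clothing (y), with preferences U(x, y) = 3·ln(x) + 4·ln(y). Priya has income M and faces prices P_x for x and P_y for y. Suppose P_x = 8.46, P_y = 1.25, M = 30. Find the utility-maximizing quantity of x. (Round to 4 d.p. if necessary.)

The MRS is (3/4)·y/x. Set MRS = P_x/P_y.
So 3·P_y·y = 4·P_x·x; combined with the budget, a share 3/7 of income goes to x.
Demand: x*(P_x,P_y,M) = 3/7·M/P_x and y* = 4/7·M/P_y.
At P_x=8.46, P_y=1.25, M=30: x* = 3/7·30/8.46 = 1.5198.

x* = 1.5198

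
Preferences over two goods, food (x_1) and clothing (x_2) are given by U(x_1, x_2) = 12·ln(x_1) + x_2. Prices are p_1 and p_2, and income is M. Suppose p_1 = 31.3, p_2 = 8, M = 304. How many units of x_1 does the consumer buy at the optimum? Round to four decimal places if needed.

x_1* = 3.0671

MU_x_1 = 12/x_1, MU_x_2 = 1. Tangency: 12/x_1 = p_1/p_2.
So x_1*(p_1,p_2) = 12·p_2/p_1, independent of income; and x_2* = (M − 12·p_2)/p_2.
At the given prices: x_1* = 12·8/31.3 = 3.0671.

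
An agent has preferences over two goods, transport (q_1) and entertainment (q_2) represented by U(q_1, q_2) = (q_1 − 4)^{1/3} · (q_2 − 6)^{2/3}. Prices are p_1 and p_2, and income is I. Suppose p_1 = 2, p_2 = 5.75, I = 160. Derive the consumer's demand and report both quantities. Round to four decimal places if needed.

Let q_1' = q_1−4, q_2' = q_2−6. MRS = (1/2)·q_2'/q_1' = p_1/p_2.
Substituting into the budget: q_1* = 4 + 1/3·(I − 4·p_1 − 6·p_2)/p_1, and q_2* = 6 + 2/3·(…)/p_2.
Discretionary income = 160 − 4·2 − 6·5.75 = 117.5; q_1* = 4 + 1/3·117.5/2 = 23.5833; q_2* = 6 + 2/3·117.5/5.75 = 19.6232.

q_1* = 23.5833, q_2* = 19.6232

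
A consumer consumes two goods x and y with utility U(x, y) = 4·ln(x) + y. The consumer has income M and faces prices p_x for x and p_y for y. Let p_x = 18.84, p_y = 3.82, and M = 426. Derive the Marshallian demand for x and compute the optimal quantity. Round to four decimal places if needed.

MU_x = 4/x, MU_y = 1. Tangency: 4/x = p_x/p_y.
So x*(p_x,p_y) = 4·p_y/p_x, independent of income; and y* = (M − 4·p_y)/p_y.
At the given prices: x* = 4·3.82/18.84 = 0.811.

x* = 0.811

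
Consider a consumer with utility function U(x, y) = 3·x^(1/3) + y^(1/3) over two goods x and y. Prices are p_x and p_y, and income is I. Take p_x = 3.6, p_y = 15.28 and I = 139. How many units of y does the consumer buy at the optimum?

y* = 0.7772

MRS = MU_x/MU_y = 3·(y/x)^(2/3). Set equal to p_x/p_y.
Solve for the ratio: y/x = [(1/3)·p_x/p_y]^(1.5).
With the ratio pinned down, the budget gives x* = I/(p_x + p_y·(y/x)) and y* = (y/x)·x*.
Numerically y/x = 0.022008, so x* = 139/(3.6 + 15.28·0.022008) = 35.3125 and y* = 0.022008·35.3125 = 0.7772.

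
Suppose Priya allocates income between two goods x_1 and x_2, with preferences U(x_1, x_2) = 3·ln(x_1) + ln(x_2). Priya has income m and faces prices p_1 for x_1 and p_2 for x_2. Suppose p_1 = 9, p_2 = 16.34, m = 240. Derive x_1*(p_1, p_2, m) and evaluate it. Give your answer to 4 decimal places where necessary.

MU_x_1/MU_x_2 = (3·x_2)/(x_1); tangency sets this equal to p_1/p_2.
So 3·p_2·x_2 = p_1·x_1; combined with the budget, a share 0.75 of income goes to x_1.
Demand: x_1*(p_1,p_2,m) = 0.75·m/p_1 and x_2* = 0.25·m/p_2.
At p_1=9, p_2=16.34, m=240: x_1* = 0.75·240/9 = 20.

x_1* = 20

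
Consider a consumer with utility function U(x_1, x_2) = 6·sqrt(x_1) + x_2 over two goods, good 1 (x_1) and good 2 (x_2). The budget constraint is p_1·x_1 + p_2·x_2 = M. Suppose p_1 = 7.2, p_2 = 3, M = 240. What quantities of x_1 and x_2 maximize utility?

Utility is quasi-linear in x_2; the FOC for x_1 is 3/√x_1 = p_1/p_2.
Solve: √x_1 = 3·p_2/p_1, so x_1*(p_1,p_2) = (3·p_2/p_1)², and x_2* = (M − p_1·x_1*)/p_2.
Plugging in: x_1* = (3·3/7.2)² = 1.5625, x_2* = 76.25.

x_1* = 1.5625, x_2* = 76.25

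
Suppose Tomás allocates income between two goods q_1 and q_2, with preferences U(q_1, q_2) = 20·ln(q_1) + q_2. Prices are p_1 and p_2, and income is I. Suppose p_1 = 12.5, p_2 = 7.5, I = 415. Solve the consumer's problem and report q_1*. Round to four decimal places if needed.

q_1* = 12

So q_1*(p_1,p_2) = 20·p_2/p_1, independent of income; and q_2* = (I − 20·p_2)/p_2.
At the given prices: q_1* = 20·7.5/12.5 = 12.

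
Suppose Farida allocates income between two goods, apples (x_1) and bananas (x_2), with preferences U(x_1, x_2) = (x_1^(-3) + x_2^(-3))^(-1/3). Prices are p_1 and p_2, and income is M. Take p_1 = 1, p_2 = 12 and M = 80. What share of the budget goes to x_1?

share on x_1 = 0.1343

From the CES first-order condition, (x_2/x_1)^(4) = p_1/p_2.
Hence x_2/x_1 = (p_1/p_2)^(1/(4)), i.e. raised to the 0.25 power.
With the ratio pinned down, the budget gives x_1* = M/(p_1 + p_2·(x_2/x_1)) and x_2* = (x_2/x_1)·x_1*.
Numerically x_2/x_1 = 0.537285, so x_1* = 80/(1 + 12·0.537285) = 10.742 and x_2* = 0.537285·10.742 = 5.7715.
Expenditure on x_1: 1·10.742 = 10.742; share = 0.1343.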